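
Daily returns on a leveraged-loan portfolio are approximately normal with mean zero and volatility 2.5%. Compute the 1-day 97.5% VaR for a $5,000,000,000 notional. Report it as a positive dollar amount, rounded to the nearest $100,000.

At 97.5% one-sided, z = 1.960.
VaR = z·σ = 1.960 × 2.5% = 4.900%.
On $5,000,000,000: 0.04900 × $5,000,000,000 = $245,000,000.

$245,000,000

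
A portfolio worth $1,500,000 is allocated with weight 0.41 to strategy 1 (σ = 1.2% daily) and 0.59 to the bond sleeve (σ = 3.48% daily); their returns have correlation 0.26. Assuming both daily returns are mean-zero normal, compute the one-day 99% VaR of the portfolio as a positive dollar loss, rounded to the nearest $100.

$77,900

σ_p² = 0.41²·1.2² + 0.59²·3.48² + 2·0.26·0.41·0.59·1.2·3.48 = 4.9830 (%²).
σ_p = √4.9830 = 2.232%.
At 99%, z = 2.326.
VaR = 2.326 × 2.232% = 5.192%; on $1,500,000 that is $77,880.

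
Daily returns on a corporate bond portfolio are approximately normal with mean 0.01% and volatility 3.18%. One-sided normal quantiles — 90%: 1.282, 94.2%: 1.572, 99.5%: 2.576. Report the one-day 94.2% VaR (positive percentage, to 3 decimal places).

4.989%

VaR = −μ + z·σ = −(0.01%) + 1.572 × 3.18% = 4.989%.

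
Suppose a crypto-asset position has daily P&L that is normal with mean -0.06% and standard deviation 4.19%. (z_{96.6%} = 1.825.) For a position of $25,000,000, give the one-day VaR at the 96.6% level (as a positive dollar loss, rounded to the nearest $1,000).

$1,927,000

VaR = −μ + z·σ = −(-0.06%) + 1.825 × 4.19% = 7.707%.
On $25,000,000: 0.07707 × $25,000,000 = $1,926,750.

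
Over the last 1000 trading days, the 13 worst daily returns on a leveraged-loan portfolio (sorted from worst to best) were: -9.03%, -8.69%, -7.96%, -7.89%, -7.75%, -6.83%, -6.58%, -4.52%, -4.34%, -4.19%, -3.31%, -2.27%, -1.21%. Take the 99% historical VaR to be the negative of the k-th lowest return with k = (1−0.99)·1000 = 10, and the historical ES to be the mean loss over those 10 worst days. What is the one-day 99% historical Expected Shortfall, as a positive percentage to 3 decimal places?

6.778%

The 10 worst returns sum to -67.78%.
ES = −(-67.78%) / 10 = 6.778%.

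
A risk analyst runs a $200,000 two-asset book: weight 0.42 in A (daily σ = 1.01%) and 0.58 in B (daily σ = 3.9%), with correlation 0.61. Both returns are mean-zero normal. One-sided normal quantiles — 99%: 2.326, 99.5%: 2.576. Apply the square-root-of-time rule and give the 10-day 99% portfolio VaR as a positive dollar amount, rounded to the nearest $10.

σ_p = √(0.42²·1.01² + 0.58²·3.9² + 2·0.61·0.42·0.58·1.01·3.9) = 2.543%.
σ_{10d} = 2.543% × √10 = 8.042%.
VaR = 2.326 × 8.042% = 18.706%; on $200,000 that is $37,412.

$37,410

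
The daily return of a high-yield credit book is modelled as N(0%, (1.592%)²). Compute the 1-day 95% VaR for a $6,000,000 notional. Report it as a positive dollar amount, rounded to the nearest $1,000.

At 95% one-sided, z = 1.645.
VaR = z·σ = 1.645 × 1.592% = 2.619%.
On $6,000,000: 0.02619 × $6,000,000 = $157,140.

$157,000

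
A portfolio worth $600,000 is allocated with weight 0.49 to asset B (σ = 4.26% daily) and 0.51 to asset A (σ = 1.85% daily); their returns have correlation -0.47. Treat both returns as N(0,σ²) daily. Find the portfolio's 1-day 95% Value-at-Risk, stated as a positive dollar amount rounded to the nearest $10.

σ_p² = 0.49²·4.26² + 0.51²·1.85² + 2·-0.47·0.49·0.51·4.26·1.85 = 3.3961 (%²).
σ_p = √3.3961 = 1.843%.
At 95%, z = 1.645.
VaR = 1.645 × 1.843% = 3.032%; on $600,000 that is $18,192.

$18,190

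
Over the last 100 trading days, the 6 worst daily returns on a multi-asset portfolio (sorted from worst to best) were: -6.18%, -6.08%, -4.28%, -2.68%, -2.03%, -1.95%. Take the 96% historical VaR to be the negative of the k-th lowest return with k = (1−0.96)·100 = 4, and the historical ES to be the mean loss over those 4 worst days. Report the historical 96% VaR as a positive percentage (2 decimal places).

k = 4; the 4th lowest return is -2.68%, so VaR = 2.68%.

2.68%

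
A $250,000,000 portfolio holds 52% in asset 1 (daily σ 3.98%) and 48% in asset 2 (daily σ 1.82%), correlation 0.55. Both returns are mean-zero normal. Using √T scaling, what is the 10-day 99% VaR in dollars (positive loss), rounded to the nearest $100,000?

σ_p = √(0.52²·3.98² + 0.48²·1.82² + 2·0.55·0.52·0.48·3.98·1.82) = 2.652%.
σ_{10d} = 2.652% × √10 = 8.386%.
z(99%) = 2.326.
VaR = 2.326 × 8.386% = 19.506%; on $250,000,000 that is $48,765,000.

$48,800,000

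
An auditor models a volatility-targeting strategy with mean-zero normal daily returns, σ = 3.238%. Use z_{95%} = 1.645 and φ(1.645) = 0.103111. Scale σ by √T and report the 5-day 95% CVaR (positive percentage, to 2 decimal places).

σ_{5d} = 3.238% × √5 = 7.240%.
ES multiplier = φ(z)/(1−α) = 0.103111/0.05 = 2.062.
ES = 7.240% × 2.062 = 14.929%.

14.93%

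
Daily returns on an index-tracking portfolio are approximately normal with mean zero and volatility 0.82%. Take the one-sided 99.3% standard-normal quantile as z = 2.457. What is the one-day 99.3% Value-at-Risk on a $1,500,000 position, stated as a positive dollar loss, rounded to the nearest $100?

VaR = z·σ = 2.457 × 0.82% = 2.015%.
On $1,500,000: 0.02015 × $1,500,000 = $30,225.

$30,200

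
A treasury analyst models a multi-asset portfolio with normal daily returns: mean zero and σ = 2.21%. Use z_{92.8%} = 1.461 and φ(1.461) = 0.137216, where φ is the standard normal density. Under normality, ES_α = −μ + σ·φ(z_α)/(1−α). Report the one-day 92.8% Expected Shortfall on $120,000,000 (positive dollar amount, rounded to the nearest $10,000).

$5,050,000

Tail multiplier: φ(z)/(1−α) = 0.137216 / 0.072 = 1.906.
ES = 2.21% × 1.906 = 4.212%.
On $120,000,000: 0.04212 × $120,000,000 = $5,054,400.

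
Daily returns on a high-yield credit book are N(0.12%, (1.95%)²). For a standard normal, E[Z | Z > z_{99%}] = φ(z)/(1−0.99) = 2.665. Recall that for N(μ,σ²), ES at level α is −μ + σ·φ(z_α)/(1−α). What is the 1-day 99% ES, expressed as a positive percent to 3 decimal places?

5.077%

ES = −(0.12%) + 1.95% × 2.665 = 5.077%.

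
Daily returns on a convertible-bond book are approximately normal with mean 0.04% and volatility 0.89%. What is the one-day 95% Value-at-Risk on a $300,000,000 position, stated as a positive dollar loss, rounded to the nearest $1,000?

At 95% one-sided, z = 1.645.
VaR = −μ + z·σ = −(0.04%) + 1.645 × 0.89% = 1.424%.
On $300,000,000: 0.01424 × $300,000,000 = $4,272,000.

$4,272,000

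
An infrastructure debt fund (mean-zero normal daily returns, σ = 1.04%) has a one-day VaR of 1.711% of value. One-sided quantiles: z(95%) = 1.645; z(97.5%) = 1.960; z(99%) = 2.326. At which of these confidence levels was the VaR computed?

Implied z = VaR/σ = 1.711 / 1.04 = 1.645.
This matches z(95%) = 1.645.

95%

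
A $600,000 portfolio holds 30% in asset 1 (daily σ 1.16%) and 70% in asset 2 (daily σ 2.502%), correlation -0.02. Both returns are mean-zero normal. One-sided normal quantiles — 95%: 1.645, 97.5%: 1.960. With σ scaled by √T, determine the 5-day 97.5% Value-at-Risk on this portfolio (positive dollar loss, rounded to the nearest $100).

$46,800

σ_p = √(0.3²·1.16² + 0.7²·2.502² + 2·-0.02·0.3·0.7·1.16·2.502) = 1.779%.
σ_{5d} = 1.779% × √5 = 3.978%.
VaR = 1.960 × 3.978% = 7.797%; on $600,000 that is $46,782.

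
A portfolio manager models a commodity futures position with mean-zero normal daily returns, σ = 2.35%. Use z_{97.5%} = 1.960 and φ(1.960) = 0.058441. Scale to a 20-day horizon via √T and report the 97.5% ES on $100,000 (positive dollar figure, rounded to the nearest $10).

$24,570

σ_{20d} = 2.35% × √20 = 10.510%.
ES multiplier = φ(z)/(1−α) = 0.058441/0.025 = 2.338.
ES = 10.510% × 2.338 = 24.572%; on $100,000: $24,572.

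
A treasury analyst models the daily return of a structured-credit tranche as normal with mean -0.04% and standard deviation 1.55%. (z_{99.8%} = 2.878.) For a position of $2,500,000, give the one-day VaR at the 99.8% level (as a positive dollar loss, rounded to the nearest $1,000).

$113,000

VaR = −μ + z·σ = −(-0.04%) + 2.878 × 1.55% = 4.501%.
On $2,500,000: 0.04501 × $2,500,000 = $112,525.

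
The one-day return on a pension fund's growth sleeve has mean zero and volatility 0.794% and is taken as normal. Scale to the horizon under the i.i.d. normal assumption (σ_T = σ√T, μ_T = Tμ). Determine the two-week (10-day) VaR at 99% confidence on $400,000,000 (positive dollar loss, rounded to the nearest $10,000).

At 99%, z = 2.326.
σ_{10d} = 0.794% × √10 = 2.511%.
VaR = 2.326 × 2.511% = 5.841%.
On $400,000,000: 0.05841 × $400,000,000 = $23,364,000.

$23,360,000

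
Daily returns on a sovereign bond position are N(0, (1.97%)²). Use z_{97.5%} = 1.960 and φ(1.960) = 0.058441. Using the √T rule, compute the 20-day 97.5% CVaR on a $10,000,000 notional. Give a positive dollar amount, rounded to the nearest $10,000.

$2,060,000

σ_{20d} = 1.97% × √20 = 8.810%.
ES multiplier = φ(z)/(1−α) = 0.058441/0.025 = 2.338.
ES = 8.810% × 2.338 = 20.598%; on $10,000,000: $2,059,800.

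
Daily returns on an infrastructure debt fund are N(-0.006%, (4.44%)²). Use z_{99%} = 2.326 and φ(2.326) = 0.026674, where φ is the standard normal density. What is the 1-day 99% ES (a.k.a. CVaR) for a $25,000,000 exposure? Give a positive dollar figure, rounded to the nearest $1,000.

Tail multiplier: φ(z)/(1−α) = 0.026674 / 0.01 = 2.667.
ES = −(-0.006%) + 4.44% × 2.667 = 11.847%.
On $25,000,000: 0.11847 × $25,000,000 = $2,961,750.

$2,962,000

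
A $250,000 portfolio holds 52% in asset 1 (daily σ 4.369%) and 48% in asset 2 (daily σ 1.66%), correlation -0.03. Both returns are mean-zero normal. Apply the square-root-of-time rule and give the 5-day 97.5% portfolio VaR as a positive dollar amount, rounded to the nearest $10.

$26,130

σ_p = √(0.52²·4.369² + 0.48²·1.66² + 2·-0.03·0.52·0.48·4.369·1.66) = 2.385%.
σ_{5d} = 2.385% × √5 = 5.333%.
z(97.5%) = 1.960.
VaR = 1.960 × 5.333% = 10.453%; on $250,000 that is $26,132.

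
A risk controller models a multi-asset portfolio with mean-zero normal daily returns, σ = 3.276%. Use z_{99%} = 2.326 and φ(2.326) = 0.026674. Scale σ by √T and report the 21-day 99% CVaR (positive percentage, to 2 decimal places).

40.04%

σ_{21d} = 3.276% × √21 = 15.013%.
ES multiplier = φ(z)/(1−α) = 0.026674/0.01 = 2.667.
ES = 15.013% × 2.667 = 40.040%.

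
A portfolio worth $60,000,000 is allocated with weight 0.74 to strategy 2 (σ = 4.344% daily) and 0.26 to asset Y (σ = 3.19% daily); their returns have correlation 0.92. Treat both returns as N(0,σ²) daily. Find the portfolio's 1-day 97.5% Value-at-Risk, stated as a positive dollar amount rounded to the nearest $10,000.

$4,690,000

σ_p² = 0.74²·4.344² + 0.26²·3.19² + 2·0.92·0.74·0.26·4.344·3.19 = 15.9270 (%²).
σ_p = √15.9270 = 3.991%.
At 97.5%, z = 1.960.
VaR = 1.960 × 3.991% = 7.822%; on $60,000,000 that is $4,693,200.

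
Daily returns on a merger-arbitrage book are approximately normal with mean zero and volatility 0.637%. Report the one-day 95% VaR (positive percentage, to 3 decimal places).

1.048%

At 95% one-sided, z = 1.645.
VaR = z·σ = 1.645 × 0.637% = 1.048%.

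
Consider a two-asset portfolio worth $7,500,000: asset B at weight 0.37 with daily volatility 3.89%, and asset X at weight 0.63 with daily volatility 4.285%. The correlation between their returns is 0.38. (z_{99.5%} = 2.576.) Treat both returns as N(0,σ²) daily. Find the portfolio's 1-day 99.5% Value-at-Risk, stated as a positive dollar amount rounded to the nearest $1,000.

σ_p² = 0.37²·3.89² + 0.63²·4.285² + 2·0.38·0.37·0.63·3.89·4.285 = 12.3121 (%²).
σ_p = √12.3121 = 3.509%.
VaR = 2.576 × 3.509% = 9.039%; on $7,500,000 that is $677,925.

$678,000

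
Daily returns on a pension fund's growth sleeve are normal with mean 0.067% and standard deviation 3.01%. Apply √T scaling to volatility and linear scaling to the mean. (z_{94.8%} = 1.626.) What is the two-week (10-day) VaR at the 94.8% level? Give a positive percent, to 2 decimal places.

σ_{10d} = 3.01% × √10 = 9.518%; μ_{10d} = 10 × 0.067% = 0.670%.
VaR = −(0.670%) + 1.626 × 9.518% = 14.806%.

14.81%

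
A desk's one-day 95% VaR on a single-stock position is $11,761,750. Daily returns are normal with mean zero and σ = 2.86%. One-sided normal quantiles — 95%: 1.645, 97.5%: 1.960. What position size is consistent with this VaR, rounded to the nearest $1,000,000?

VaR as a fraction of value: z·σ = 1.645 × 2.86% = 4.7047%.
Position = $11,761,750 / 0.047047 = $250,000,000.

$250,000,000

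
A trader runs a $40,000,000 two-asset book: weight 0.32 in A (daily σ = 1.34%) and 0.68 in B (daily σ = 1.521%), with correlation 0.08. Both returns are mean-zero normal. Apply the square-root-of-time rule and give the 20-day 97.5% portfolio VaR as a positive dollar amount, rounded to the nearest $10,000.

$4,040,000

σ_p = √(0.32²·1.34² + 0.68²·1.521² + 2·0.08·0.32·0.68·1.34·1.521) = 1.151%.
σ_{20d} = 1.151% × √20 = 5.147%.
z(97.5%) = 1.960.
VaR = 1.960 × 5.147% = 10.088%; on $40,000,000 that is $4,035,200.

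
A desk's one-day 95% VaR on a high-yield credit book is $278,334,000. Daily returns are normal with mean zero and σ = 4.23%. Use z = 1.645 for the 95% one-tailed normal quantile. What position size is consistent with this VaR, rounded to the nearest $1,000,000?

$4,000,000,000

VaR as a fraction of value: z·σ = 1.645 × 4.23% = 6.95835%.
Position = $278,334,000 / 0.0695835 = $4,000,000,000.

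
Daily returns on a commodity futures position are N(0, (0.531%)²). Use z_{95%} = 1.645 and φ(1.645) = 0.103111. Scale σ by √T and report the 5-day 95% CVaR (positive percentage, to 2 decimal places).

2.45%

σ_{5d} = 0.531% × √5 = 1.187%.
ES multiplier = φ(z)/(1−α) = 0.103111/0.05 = 2.062.
ES = 1.187% × 2.062 = 2.448%.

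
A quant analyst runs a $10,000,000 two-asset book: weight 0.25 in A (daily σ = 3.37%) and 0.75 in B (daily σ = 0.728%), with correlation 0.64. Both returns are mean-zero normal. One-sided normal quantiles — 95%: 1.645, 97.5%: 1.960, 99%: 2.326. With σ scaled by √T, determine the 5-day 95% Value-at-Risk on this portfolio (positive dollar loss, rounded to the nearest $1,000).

σ_p = √(0.25²·3.37² + 0.75²·0.728² + 2·0.64·0.25·0.75·3.37·0.728) = 1.264%.
σ_{5d} = 1.264% × √5 = 2.826%.
VaR = 1.645 × 2.826% = 4.649%; on $10,000,000 that is $464,900.

$465,000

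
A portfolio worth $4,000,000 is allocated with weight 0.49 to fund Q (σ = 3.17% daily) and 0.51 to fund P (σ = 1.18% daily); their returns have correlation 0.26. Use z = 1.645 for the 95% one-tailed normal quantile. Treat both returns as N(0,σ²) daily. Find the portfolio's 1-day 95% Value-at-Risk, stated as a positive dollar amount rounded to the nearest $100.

σ_p² = 0.49²·3.17² + 0.51²·1.18² + 2·0.26·0.49·0.51·3.17·1.18 = 3.2610 (%²).
σ_p = √3.2610 = 1.806%.
VaR = 1.645 × 1.806% = 2.971%; on $4,000,000 that is $118,840.

$118,800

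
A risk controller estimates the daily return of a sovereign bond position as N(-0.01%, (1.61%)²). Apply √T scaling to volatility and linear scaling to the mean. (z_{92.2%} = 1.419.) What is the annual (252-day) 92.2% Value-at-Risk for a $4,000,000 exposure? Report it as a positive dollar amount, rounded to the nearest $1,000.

σ_{252d} = 1.61% × √252 = 25.558%; μ_{252d} = 252 × -0.01% = -2.520%.
VaR = −(-2.520%) + 1.419 × 25.558% = 38.787%.
On $4,000,000: 0.38787 × $4,000,000 = $1,551,480.

$1,551,000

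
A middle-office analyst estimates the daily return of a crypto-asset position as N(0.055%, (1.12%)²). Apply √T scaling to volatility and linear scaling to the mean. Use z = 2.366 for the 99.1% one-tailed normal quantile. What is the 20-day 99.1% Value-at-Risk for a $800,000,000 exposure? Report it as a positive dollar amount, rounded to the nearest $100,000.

$86,000,000

σ_{20d} = 1.12% × √20 = 5.009%; μ_{20d} = 20 × 0.055% = 1.100%.
VaR = −(1.100%) + 2.366 × 5.009% = 10.751%.
On $800,000,000: 0.10751 × $800,000,000 = $86,008,000.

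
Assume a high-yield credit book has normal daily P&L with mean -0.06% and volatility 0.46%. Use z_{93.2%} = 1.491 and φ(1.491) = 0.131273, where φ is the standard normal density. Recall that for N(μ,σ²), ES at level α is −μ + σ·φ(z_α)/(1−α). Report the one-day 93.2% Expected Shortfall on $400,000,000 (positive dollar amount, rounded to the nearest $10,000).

Tail multiplier: φ(z)/(1−α) = 0.131273 / 0.068 = 1.930.
ES = −(-0.06%) + 0.46% × 1.930 = 0.948%.
On $400,000,000: 0.00948 × $400,000,000 = $3,792,000.

$3,790,000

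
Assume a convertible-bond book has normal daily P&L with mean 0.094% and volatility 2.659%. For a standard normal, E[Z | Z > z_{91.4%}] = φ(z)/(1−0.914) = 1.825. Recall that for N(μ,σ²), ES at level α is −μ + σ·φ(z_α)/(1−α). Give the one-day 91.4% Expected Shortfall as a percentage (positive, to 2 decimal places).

ES = −(0.094%) + 2.659% × 1.825 = 4.759%.

4.76%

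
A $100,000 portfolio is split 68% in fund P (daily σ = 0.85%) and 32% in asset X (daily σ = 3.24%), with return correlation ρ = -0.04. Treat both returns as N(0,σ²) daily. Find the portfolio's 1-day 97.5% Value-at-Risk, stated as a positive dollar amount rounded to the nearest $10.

σ_p² = 0.68²·0.85² + 0.32²·3.24² + 2·-0.04·0.68·0.32·0.85·3.24 = 1.3611 (%²).
σ_p = √1.3611 = 1.167%.
At 97.5%, z = 1.960.
VaR = 1.960 × 1.167% = 2.287%; on $100,000 that is $2,287.

$2,290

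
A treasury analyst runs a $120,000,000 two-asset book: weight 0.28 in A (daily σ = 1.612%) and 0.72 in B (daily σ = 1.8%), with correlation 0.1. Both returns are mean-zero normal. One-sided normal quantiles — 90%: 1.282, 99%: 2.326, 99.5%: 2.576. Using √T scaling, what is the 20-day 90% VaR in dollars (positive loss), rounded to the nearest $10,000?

$9,730,000

σ_p = √(0.28²·1.612² + 0.72²·1.8² + 2·0.1·0.28·0.72·1.612·1.8) = 1.414%.
σ_{20d} = 1.414% × √20 = 6.324%.
VaR = 1.282 × 6.324% = 8.107%; on $120,000,000 that is $9,728,400.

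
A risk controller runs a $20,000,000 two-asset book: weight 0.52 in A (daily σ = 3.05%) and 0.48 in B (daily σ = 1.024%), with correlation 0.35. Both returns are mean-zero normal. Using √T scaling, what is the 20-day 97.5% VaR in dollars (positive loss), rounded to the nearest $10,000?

σ_p = √(0.52²·3.05² + 0.48²·1.024² + 2·0.35·0.52·0.48·3.05·1.024) = 1.817%.
σ_{20d} = 1.817% × √20 = 8.126%.
z(97.5%) = 1.960.
VaR = 1.960 × 8.126% = 15.927%; on $20,000,000 that is $3,185,400.

$3,190,000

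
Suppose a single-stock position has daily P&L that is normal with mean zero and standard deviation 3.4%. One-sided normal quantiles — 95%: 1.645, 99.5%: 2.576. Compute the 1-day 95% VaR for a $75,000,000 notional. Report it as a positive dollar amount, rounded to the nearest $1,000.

VaR = z·σ = 1.645 × 3.4% = 5.593%.
On $75,000,000: 0.05593 × $75,000,000 = $4,194,750.

$4,195,000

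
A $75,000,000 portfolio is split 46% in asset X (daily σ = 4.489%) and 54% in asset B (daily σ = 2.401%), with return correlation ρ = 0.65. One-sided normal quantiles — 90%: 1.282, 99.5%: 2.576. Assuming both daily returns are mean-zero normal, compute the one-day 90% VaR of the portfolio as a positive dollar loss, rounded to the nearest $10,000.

σ_p² = 0.46²·4.489² + 0.54²·2.401² + 2·0.65·0.46·0.54·4.489·2.401 = 9.4255 (%²).
σ_p = √9.4255 = 3.070%.
VaR = 1.282 × 3.070% = 3.936%; on $75,000,000 that is $2,952,000.

$2,950,000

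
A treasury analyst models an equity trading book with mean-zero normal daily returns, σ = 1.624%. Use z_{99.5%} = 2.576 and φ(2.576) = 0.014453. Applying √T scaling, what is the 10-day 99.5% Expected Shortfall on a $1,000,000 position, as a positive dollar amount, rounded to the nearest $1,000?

$148,000

σ_{10d} = 1.624% × √10 = 5.136%.
ES multiplier = φ(z)/(1−α) = 0.014453/0.005 = 2.891.
ES = 5.136% × 2.891 = 14.848%; on $1,000,000: $148,480.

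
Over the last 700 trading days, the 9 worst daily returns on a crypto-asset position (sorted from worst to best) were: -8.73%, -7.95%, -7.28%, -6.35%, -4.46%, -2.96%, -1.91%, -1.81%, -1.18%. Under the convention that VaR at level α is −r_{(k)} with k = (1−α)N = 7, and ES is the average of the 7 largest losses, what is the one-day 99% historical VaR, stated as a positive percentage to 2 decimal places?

k = 7; the 7th lowest return is -1.91%, so VaR = 1.91%.

1.91%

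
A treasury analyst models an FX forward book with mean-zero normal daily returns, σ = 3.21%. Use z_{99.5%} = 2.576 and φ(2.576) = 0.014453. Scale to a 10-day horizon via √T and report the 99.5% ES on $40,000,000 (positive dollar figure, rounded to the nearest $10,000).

σ_{10d} = 3.21% × √10 = 10.151%.
ES multiplier = φ(z)/(1−α) = 0.014453/0.005 = 2.891.
ES = 10.151% × 2.891 = 29.347%; on $40,000,000: $11,738,800.

$11,740,000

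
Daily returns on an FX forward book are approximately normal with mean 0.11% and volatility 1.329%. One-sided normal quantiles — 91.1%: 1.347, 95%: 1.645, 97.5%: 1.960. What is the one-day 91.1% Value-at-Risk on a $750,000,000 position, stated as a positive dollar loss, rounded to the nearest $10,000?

VaR = −μ + z·σ = −(0.11%) + 1.347 × 1.329% = 1.680%.
On $750,000,000: 0.01680 × $750,000,000 = $12,600,000.

$12,600,000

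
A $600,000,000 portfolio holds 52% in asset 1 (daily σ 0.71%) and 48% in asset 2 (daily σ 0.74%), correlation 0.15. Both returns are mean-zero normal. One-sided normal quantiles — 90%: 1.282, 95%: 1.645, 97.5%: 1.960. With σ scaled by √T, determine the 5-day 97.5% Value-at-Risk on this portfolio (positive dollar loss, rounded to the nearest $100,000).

$14,400,000

σ_p = √(0.52²·0.71² + 0.48²·0.74² + 2·0.15·0.52·0.48·0.71·0.74) = 0.549%.
σ_{5d} = 0.549% × √5 = 1.228%.
VaR = 1.960 × 1.228% = 2.407%; on $600,000,000 that is $14,442,000.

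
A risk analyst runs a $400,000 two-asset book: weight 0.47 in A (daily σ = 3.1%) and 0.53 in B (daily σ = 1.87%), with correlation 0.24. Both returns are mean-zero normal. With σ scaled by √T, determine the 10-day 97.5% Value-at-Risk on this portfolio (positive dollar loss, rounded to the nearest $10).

$48,320

σ_p = √(0.47²·3.1² + 0.53²·1.87² + 2·0.24·0.47·0.53·3.1·1.87) = 1.949%.
σ_{10d} = 1.949% × √10 = 6.163%.
z(97.5%) = 1.960.
VaR = 1.960 × 6.163% = 12.079%; on $400,000 that is $48,316.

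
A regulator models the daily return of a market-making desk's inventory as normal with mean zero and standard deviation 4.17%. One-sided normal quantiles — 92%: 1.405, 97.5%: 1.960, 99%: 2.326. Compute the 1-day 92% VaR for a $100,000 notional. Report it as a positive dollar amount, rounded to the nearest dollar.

VaR = z·σ = 1.405 × 4.17% = 5.859%.
On $100,000: 0.05859 × $100,000 = $5,859.

$5,859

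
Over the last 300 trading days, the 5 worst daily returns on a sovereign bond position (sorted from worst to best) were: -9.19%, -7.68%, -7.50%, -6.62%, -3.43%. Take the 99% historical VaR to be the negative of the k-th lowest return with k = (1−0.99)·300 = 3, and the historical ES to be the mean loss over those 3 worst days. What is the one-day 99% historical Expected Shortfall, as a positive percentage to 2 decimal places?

8.12%

The 3 worst returns sum to -24.37%.
ES = −(-24.37%) / 3 = 8.1233…% ≈ 8.12%.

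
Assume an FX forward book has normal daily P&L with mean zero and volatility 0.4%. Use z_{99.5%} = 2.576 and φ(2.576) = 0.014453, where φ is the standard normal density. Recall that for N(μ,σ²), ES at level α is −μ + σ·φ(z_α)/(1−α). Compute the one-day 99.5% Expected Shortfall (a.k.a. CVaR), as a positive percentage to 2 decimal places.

Tail multiplier: φ(z)/(1−α) = 0.014453 / 0.005 = 2.891.
ES = 0.4% × 2.891 = 1.156%.

1.16%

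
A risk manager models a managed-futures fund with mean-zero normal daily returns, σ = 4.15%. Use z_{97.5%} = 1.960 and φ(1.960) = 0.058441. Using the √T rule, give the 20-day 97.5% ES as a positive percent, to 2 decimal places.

σ_{20d} = 4.15% × √20 = 18.559%.
ES multiplier = φ(z)/(1−α) = 0.058441/0.025 = 2.338.
ES = 18.559% × 2.338 = 43.391%.

43.39%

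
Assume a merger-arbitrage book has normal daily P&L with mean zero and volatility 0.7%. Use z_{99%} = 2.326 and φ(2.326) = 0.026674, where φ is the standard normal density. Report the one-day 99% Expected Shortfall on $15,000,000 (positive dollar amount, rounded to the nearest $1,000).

Tail multiplier: φ(z)/(1−α) = 0.026674 / 0.01 = 2.667.
ES = 0.7% × 2.667 = 1.867%.
On $15,000,000: 0.01867 × $15,000,000 = $280,050.

$280,000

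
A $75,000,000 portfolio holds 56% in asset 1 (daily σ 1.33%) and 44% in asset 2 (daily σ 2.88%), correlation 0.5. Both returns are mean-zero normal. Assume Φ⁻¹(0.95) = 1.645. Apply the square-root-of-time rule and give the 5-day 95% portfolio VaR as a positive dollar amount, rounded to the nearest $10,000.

σ_p = √(0.56²·1.33² + 0.44²·2.88² + 2·0.5·0.56·0.44·1.33·2.88) = 1.762%.
σ_{5d} = 1.762% × √5 = 3.940%.
VaR = 1.645 × 3.940% = 6.481%; on $75,000,000 that is $4,860,750.

$4,860,000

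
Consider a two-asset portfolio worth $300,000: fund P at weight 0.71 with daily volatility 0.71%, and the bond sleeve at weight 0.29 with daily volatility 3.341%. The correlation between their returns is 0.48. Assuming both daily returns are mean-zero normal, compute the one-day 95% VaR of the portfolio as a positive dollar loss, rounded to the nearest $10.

$6,360

σ_p² = 0.71²·0.71² + 0.29²·3.341² + 2·0.48·0.71·0.29·0.71·3.341 = 1.6617 (%²).
σ_p = √1.6617 = 1.289%.
At 95%, z = 1.645.
VaR = 1.645 × 1.289% = 2.120%; on $300,000 that is $6,360.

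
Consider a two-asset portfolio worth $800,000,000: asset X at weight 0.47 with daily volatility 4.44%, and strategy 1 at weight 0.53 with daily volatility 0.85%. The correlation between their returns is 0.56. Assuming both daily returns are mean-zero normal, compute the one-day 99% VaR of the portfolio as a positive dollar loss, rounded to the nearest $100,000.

σ_p² = 0.47²·4.44² + 0.53²·0.85² + 2·0.56·0.47·0.53·4.44·0.85 = 5.6106 (%²).
σ_p = √5.6106 = 2.369%.
At 99%, z = 2.326.
VaR = 2.326 × 2.369% = 5.510%; on $800,000,000 that is $44,080,000.

$44,100,000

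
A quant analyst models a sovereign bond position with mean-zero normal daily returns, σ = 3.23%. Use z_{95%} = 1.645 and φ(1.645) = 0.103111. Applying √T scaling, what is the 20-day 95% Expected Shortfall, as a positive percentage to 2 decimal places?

σ_{20d} = 3.23% × √20 = 14.445%.
ES multiplier = φ(z)/(1−α) = 0.103111/0.05 = 2.062.
ES = 14.445% × 2.062 = 29.786%.

29.79%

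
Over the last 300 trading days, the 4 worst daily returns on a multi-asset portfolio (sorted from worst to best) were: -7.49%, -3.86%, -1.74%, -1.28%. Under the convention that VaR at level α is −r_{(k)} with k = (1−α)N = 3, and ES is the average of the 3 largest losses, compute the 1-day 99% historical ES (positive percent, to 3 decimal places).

The 3 worst returns sum to -13.09%.
ES = −(-13.09%) / 3 = 4.3633…% ≈ 4.363%.

4.363%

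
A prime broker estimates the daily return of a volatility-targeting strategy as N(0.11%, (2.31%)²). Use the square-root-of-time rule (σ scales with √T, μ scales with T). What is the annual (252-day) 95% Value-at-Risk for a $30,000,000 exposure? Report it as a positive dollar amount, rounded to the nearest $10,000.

$9,780,000

At 95%, z = 1.645.
σ_{252d} = 2.31% × √252 = 36.670%; μ_{252d} = 252 × 0.11% = 27.720%.
VaR = −(27.720%) + 1.645 × 36.670% = 32.602%.
On $30,000,000: 0.32602 × $30,000,000 = $9,780,600.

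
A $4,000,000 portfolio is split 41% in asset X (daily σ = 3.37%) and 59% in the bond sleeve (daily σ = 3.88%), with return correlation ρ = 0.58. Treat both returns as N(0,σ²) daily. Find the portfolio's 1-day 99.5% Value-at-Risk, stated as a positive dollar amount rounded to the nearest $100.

σ_p² = 0.41²·3.37² + 0.59²·3.88² + 2·0.58·0.41·0.59·3.37·3.88 = 10.8186 (%²).
σ_p = √10.8186 = 3.289%.
At 99.5%, z = 2.576.
VaR = 2.576 × 3.289% = 8.472%; on $4,000,000 that is $338,880.

$338,900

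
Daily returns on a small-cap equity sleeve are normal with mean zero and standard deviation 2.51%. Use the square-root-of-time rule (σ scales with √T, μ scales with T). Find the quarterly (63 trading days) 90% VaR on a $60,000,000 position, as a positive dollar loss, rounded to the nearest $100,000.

At 90%, z = 1.282.
σ_{63d} = 2.51% × √63 = 19.923%.
VaR = 1.282 × 19.923% = 25.541%.
On $60,000,000: 0.25541 × $60,000,000 = $15,324,600.

$15,300,000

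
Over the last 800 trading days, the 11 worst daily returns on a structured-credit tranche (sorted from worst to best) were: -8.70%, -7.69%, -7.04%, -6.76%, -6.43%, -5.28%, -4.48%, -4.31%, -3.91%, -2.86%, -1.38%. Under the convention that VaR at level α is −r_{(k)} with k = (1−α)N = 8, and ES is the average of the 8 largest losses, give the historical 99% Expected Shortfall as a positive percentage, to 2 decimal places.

6.34%

The 8 worst returns sum to -50.69%.
ES = −(-50.69%) / 8 = 6.33625% ≈ 6.34%.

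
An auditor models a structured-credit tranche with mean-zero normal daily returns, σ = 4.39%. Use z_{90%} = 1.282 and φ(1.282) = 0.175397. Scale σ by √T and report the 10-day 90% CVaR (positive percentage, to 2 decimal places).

σ_{10d} = 4.39% × √10 = 13.882%.
ES multiplier = φ(z)/(1−α) = 0.175397/0.1 = 1.754.
ES = 13.882% × 1.754 = 24.349%.

24.35%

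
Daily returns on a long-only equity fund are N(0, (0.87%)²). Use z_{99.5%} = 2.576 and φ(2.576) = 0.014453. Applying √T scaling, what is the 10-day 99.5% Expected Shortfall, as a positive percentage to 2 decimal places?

7.95%

σ_{10d} = 0.87% × √10 = 2.751%.
ES multiplier = φ(z)/(1−α) = 0.014453/0.005 = 2.891.
ES = 2.751% × 2.891 = 7.953%.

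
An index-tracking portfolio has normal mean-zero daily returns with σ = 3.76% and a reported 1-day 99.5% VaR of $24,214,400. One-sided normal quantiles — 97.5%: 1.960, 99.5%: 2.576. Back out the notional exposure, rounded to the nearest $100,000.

$250,000,000

VaR as a fraction of value: z·σ = 2.576 × 3.76% = 9.68576%.
Position = $24,214,400 / 0.0968576 = $250,000,000.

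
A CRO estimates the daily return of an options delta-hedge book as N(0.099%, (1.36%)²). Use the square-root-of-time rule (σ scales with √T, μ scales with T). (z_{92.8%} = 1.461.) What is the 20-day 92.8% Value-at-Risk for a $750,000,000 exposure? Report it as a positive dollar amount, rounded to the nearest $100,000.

$51,800,000

σ_{20d} = 1.36% × √20 = 6.082%; μ_{20d} = 20 × 0.099% = 1.980%.
VaR = −(1.980%) + 1.461 × 6.082% = 6.906%.
On $750,000,000: 0.06906 × $750,000,000 = $51,795,000.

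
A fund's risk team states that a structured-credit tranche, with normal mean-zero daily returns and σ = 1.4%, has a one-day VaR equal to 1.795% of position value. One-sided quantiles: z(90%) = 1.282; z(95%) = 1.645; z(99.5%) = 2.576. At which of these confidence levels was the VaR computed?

Implied z = VaR/σ = 1.795 / 1.4 = 1.282.
This matches z(90%) = 1.282.

90%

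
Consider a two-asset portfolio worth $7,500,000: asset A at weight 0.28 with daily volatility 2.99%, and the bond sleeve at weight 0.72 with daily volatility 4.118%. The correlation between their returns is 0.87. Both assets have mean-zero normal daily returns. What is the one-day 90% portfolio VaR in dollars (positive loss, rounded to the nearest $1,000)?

$357,000

σ_p² = 0.28²·2.99² + 0.72²·4.118² + 2·0.87·0.28·0.72·2.99·4.118 = 13.8110 (%²).
σ_p = √13.8110 = 3.716%.
At 90%, z = 1.282.
VaR = 1.282 × 3.716% = 4.764%; on $7,500,000 that is $357,300.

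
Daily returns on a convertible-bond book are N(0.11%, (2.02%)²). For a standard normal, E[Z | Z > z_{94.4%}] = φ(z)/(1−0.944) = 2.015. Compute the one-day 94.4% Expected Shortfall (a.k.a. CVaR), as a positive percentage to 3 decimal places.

3.960%

ES = −(0.11%) + 2.02% × 2.015 = 3.960%.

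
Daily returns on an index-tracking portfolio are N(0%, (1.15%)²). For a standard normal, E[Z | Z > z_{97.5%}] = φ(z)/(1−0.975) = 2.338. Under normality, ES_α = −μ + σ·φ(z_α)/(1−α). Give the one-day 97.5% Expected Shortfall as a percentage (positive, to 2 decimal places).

ES = 1.15% × 2.338 = 2.689%.

2.69%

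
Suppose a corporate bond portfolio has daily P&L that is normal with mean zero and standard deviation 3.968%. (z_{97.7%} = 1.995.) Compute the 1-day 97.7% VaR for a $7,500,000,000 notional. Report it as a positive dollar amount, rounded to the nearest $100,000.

$593,700,000

VaR = z·σ = 1.995 × 3.968% = 7.916%.
On $7,500,000,000: 0.07916 × $7,500,000,000 = $593,700,000.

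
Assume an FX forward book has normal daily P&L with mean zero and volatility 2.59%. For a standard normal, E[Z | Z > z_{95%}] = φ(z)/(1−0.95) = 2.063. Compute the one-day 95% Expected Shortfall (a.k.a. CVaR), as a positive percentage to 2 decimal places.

ES = 2.59% × 2.063 = 5.343%.

5.34%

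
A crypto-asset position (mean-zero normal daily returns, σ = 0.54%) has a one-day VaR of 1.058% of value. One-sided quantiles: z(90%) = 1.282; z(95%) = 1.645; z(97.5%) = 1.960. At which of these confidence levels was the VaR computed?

Implied z = VaR/σ = 1.058 / 0.54 = 1.959.
This matches z(97.5%) = 1.960.

97.5%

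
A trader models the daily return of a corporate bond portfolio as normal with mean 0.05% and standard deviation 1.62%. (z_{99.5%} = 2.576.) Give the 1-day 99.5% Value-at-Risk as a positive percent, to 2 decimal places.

VaR = −μ + z·σ = −(0.05%) + 2.576 × 1.62% = 4.123%.

4.12%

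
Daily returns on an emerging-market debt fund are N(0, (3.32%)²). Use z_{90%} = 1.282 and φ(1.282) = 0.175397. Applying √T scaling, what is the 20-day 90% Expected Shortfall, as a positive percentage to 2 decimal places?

26.04%

σ_{20d} = 3.32% × √20 = 14.847%.
ES multiplier = φ(z)/(1−α) = 0.175397/0.1 = 1.754.
ES = 14.847% × 1.754 = 26.042%.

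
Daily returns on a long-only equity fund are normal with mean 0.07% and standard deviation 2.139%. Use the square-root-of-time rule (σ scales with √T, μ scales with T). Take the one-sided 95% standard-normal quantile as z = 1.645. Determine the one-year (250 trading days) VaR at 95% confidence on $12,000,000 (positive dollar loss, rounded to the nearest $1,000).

$4,576,000

σ_{250d} = 2.139% × √250 = 33.821%; μ_{250d} = 250 × 0.07% = 17.500%.
VaR = −(17.500%) + 1.645 × 33.821% = 38.136%.
On $12,000,000: 0.38136 × $12,000,000 = $4,576,320.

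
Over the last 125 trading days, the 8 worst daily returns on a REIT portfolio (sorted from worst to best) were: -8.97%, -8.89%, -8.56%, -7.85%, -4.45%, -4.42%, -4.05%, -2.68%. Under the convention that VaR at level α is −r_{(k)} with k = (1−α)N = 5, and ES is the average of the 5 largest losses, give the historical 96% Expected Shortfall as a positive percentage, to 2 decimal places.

7.74%

The 5 worst returns sum to -38.72%.
ES = −(-38.72%) / 5 = 7.744% ≈ 7.74%.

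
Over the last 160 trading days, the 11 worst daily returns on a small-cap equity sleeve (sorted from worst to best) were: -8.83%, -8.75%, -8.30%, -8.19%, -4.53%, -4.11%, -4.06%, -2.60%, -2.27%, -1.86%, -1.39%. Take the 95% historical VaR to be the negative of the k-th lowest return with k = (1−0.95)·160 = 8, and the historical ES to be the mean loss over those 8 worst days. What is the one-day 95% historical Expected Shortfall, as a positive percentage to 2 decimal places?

The 8 worst returns sum to -49.37%.
ES = −(-49.37%) / 8 = 6.17125% ≈ 6.17%.

6.17%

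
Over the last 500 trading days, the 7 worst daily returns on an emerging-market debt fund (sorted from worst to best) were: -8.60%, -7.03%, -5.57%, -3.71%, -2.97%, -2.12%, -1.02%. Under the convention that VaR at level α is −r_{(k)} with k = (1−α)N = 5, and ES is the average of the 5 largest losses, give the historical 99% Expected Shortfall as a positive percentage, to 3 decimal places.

The 5 worst returns sum to -27.88%.
ES = −(-27.88%) / 5 = 5.576%.

5.576%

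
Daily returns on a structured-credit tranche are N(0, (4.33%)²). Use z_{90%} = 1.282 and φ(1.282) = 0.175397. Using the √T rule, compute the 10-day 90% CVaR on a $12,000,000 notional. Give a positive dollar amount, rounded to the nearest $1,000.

$2,882,000

σ_{10d} = 4.33% × √10 = 13.693%.
ES multiplier = φ(z)/(1−α) = 0.175397/0.1 = 1.754.
ES = 13.693% × 1.754 = 24.018%; on $12,000,000: $2,882,160.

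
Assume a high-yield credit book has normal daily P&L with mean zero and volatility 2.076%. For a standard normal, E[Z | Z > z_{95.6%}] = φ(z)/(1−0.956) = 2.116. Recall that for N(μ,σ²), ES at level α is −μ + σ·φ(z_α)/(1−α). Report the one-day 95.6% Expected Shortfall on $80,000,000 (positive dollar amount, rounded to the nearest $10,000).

$3,510,000

ES = 2.076% × 2.116 = 4.393%.
On $80,000,000: 0.04393 × $80,000,000 = $3,514,400.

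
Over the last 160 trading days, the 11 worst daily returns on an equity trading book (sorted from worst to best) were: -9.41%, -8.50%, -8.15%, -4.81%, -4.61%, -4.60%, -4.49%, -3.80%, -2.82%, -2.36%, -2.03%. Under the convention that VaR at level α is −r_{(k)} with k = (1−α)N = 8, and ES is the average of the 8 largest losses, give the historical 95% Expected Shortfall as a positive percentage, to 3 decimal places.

6.046%

The 8 worst returns sum to -48.37%.
ES = −(-48.37%) / 8 = 6.04625% ≈ 6.046%.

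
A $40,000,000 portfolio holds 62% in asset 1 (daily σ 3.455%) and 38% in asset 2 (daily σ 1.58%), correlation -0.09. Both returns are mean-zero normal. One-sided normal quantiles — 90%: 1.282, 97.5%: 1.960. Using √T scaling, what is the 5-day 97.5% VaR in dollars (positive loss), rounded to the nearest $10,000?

$3,810,000

σ_p = √(0.62²·3.455² + 0.38²·1.58² + 2·-0.09·0.62·0.38·3.455·1.58) = 2.172%.
σ_{5d} = 2.172% × √5 = 4.857%.
VaR = 1.960 × 4.857% = 9.520%; on $40,000,000 that is $3,808,000.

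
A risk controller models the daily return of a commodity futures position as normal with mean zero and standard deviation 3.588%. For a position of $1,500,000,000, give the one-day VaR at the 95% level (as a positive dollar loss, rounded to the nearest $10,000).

At 95% one-sided, z = 1.645.
VaR = z·σ = 1.645 × 3.588% = 5.902%.
On $1,500,000,000: 0.05902 × $1,500,000,000 = $88,530,000.

$88,530,000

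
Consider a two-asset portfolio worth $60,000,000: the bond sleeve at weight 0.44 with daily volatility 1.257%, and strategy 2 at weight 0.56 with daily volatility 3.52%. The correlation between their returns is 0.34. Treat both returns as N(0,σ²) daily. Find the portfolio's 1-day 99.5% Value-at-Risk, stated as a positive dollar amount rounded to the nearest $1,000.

$3,433,000

σ_p² = 0.44²·1.257² + 0.56²·3.52² + 2·0.34·0.44·0.56·1.257·3.52 = 4.9329 (%²).
σ_p = √4.9329 = 2.221%.
At 99.5%, z = 2.576.
VaR = 2.576 × 2.221% = 5.721%; on $60,000,000 that is $3,432,600.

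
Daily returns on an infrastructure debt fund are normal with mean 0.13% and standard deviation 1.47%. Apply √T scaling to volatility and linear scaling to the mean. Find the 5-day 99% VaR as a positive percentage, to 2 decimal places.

At 99%, z = 2.326.
σ_{5d} = 1.47% × √5 = 3.287%; μ_{5d} = 5 × 0.13% = 0.650%.
VaR = −(0.650%) + 2.326 × 3.287% = 6.996%.

7.00%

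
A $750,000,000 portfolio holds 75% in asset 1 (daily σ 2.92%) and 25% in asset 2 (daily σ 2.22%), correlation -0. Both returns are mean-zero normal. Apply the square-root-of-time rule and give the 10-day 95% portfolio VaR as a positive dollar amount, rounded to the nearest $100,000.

$88,100,000

σ_p = √(0.75²·2.92² + 0.25²·2.22² + 2·-0·0.75·0.25·2.92·2.22) = 2.259%.
σ_{10d} = 2.259% × √10 = 7.144%.
z(95%) = 1.645.
VaR = 1.645 × 7.144% = 11.752%; on $750,000,000 that is $88,140,000.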